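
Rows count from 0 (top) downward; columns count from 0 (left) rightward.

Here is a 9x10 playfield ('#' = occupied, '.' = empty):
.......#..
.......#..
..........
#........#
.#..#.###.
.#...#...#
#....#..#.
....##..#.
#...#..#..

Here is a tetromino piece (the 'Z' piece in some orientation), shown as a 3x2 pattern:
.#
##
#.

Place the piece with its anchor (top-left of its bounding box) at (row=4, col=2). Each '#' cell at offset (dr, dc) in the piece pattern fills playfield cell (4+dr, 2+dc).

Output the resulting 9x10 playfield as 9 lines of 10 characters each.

Fill (4+0,2+1) = (4,3)
Fill (4+1,2+0) = (5,2)
Fill (4+1,2+1) = (5,3)
Fill (4+2,2+0) = (6,2)

Answer: .......#..
.......#..
..........
#........#
.#.##.###.
.###.#...#
#.#..#..#.
....##..#.
#...#..#..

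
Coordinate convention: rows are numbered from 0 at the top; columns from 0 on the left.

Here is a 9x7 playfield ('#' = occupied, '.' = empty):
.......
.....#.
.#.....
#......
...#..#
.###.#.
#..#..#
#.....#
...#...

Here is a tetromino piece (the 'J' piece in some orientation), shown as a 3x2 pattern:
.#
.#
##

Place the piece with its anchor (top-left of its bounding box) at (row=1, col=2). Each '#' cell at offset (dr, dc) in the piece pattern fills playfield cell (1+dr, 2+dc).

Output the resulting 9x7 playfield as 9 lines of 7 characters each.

Fill (1+0,2+1) = (1,3)
Fill (1+1,2+1) = (2,3)
Fill (1+2,2+0) = (3,2)
Fill (1+2,2+1) = (3,3)

Answer: .......
...#.#.
.#.#...
#.##...
...#..#
.###.#.
#..#..#
#.....#
...#...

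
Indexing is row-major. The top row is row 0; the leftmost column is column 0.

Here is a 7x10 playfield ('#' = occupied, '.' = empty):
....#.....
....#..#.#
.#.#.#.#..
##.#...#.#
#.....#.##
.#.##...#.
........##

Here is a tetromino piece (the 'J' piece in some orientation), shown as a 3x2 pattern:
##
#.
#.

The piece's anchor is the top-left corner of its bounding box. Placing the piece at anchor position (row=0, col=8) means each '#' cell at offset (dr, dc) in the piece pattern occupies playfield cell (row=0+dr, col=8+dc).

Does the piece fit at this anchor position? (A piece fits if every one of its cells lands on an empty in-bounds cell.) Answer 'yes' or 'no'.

Answer: yes

Derivation:
Check each piece cell at anchor (0, 8):
  offset (0,0) -> (0,8): empty -> OK
  offset (0,1) -> (0,9): empty -> OK
  offset (1,0) -> (1,8): empty -> OK
  offset (2,0) -> (2,8): empty -> OK
All cells valid: yes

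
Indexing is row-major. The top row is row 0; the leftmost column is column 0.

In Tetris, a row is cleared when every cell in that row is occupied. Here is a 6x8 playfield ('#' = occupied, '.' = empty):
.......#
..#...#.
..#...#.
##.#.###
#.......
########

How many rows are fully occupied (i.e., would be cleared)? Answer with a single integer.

Answer: 1

Derivation:
Check each row:
  row 0: 7 empty cells -> not full
  row 1: 6 empty cells -> not full
  row 2: 6 empty cells -> not full
  row 3: 2 empty cells -> not full
  row 4: 7 empty cells -> not full
  row 5: 0 empty cells -> FULL (clear)
Total rows cleared: 1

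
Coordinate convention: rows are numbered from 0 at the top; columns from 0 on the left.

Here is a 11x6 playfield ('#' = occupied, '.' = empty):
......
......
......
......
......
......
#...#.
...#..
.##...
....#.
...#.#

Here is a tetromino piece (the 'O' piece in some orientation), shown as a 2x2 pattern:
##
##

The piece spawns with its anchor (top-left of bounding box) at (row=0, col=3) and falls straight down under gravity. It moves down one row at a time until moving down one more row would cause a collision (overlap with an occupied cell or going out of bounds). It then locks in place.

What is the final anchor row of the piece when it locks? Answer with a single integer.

Spawn at (row=0, col=3). Try each row:
  row 0: fits
  row 1: fits
  row 2: fits
  row 3: fits
  row 4: fits
  row 5: blocked -> lock at row 4

Answer: 4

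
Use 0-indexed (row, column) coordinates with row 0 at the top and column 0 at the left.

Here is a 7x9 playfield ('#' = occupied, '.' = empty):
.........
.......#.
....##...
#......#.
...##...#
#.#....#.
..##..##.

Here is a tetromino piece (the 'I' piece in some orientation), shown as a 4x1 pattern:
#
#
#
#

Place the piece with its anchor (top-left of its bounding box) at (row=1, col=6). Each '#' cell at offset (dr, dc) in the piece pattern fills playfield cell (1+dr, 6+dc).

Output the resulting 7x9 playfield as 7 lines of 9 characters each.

Answer: .........
......##.
....###..
#.....##.
...##.#.#
#.#....#.
..##..##.

Derivation:
Fill (1+0,6+0) = (1,6)
Fill (1+1,6+0) = (2,6)
Fill (1+2,6+0) = (3,6)
Fill (1+3,6+0) = (4,6)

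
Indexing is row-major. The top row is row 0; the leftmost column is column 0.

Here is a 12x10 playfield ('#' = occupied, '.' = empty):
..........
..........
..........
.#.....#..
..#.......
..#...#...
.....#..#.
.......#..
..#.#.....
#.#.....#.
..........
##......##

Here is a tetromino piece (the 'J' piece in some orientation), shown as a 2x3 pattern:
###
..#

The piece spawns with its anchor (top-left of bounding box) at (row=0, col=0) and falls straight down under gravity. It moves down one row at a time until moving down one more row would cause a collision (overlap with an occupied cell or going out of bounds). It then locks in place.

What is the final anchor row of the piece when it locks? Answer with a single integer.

Answer: 2

Derivation:
Spawn at (row=0, col=0). Try each row:
  row 0: fits
  row 1: fits
  row 2: fits
  row 3: blocked -> lock at row 2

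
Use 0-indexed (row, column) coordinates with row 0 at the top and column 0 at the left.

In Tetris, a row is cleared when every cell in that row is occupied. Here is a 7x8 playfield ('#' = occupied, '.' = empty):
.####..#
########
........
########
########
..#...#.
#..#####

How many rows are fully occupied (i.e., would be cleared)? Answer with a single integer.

Answer: 3

Derivation:
Check each row:
  row 0: 3 empty cells -> not full
  row 1: 0 empty cells -> FULL (clear)
  row 2: 8 empty cells -> not full
  row 3: 0 empty cells -> FULL (clear)
  row 4: 0 empty cells -> FULL (clear)
  row 5: 6 empty cells -> not full
  row 6: 2 empty cells -> not full
Total rows cleared: 3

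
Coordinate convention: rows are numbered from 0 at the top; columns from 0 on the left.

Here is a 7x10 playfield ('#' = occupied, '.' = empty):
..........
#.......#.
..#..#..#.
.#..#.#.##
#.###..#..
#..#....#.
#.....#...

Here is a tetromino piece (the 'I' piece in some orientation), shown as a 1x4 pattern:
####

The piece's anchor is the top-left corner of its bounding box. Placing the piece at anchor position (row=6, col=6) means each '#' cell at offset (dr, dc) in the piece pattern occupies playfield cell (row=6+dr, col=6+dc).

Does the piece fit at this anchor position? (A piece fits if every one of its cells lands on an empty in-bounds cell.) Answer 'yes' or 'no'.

Answer: no

Derivation:
Check each piece cell at anchor (6, 6):
  offset (0,0) -> (6,6): occupied ('#') -> FAIL
  offset (0,1) -> (6,7): empty -> OK
  offset (0,2) -> (6,8): empty -> OK
  offset (0,3) -> (6,9): empty -> OK
All cells valid: no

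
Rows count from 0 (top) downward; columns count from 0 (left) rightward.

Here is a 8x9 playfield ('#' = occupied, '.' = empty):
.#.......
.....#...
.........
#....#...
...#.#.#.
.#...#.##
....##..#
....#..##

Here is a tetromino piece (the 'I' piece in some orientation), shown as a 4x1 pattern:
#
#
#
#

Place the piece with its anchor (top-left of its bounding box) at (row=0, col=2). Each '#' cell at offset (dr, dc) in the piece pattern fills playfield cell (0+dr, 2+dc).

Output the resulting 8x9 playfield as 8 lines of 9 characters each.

Fill (0+0,2+0) = (0,2)
Fill (0+1,2+0) = (1,2)
Fill (0+2,2+0) = (2,2)
Fill (0+3,2+0) = (3,2)

Answer: .##......
..#..#...
..#......
#.#..#...
...#.#.#.
.#...#.##
....##..#
....#..##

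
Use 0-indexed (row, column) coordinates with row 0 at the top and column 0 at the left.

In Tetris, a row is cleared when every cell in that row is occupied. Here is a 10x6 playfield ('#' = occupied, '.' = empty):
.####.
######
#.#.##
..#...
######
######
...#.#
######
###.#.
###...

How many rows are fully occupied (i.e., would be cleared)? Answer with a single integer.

Answer: 4

Derivation:
Check each row:
  row 0: 2 empty cells -> not full
  row 1: 0 empty cells -> FULL (clear)
  row 2: 2 empty cells -> not full
  row 3: 5 empty cells -> not full
  row 4: 0 empty cells -> FULL (clear)
  row 5: 0 empty cells -> FULL (clear)
  row 6: 4 empty cells -> not full
  row 7: 0 empty cells -> FULL (clear)
  row 8: 2 empty cells -> not full
  row 9: 3 empty cells -> not full
Total rows cleared: 4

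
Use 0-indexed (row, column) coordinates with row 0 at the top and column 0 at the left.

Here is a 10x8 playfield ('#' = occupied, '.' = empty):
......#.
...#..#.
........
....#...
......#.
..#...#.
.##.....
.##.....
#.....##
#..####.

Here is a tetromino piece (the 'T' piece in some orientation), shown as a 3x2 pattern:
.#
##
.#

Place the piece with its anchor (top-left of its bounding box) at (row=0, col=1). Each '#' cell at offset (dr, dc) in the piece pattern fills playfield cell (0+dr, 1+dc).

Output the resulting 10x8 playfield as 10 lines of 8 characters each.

Answer: ..#...#.
.###..#.
..#.....
....#...
......#.
..#...#.
.##.....
.##.....
#.....##
#..####.

Derivation:
Fill (0+0,1+1) = (0,2)
Fill (0+1,1+0) = (1,1)
Fill (0+1,1+1) = (1,2)
Fill (0+2,1+1) = (2,2)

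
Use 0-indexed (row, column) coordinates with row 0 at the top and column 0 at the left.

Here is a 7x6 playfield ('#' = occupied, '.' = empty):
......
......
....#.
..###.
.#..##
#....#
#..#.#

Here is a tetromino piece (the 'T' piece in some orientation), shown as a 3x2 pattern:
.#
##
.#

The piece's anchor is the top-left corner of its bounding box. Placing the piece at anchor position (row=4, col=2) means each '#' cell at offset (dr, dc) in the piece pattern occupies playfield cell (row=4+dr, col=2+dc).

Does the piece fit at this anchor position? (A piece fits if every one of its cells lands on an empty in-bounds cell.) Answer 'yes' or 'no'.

Check each piece cell at anchor (4, 2):
  offset (0,1) -> (4,3): empty -> OK
  offset (1,0) -> (5,2): empty -> OK
  offset (1,1) -> (5,3): empty -> OK
  offset (2,1) -> (6,3): occupied ('#') -> FAIL
All cells valid: no

Answer: no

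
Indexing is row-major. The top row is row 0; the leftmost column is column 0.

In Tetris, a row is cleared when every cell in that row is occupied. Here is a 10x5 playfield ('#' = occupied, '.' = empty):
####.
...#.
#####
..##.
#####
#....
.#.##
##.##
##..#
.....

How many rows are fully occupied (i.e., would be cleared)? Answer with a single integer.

Check each row:
  row 0: 1 empty cell -> not full
  row 1: 4 empty cells -> not full
  row 2: 0 empty cells -> FULL (clear)
  row 3: 3 empty cells -> not full
  row 4: 0 empty cells -> FULL (clear)
  row 5: 4 empty cells -> not full
  row 6: 2 empty cells -> not full
  row 7: 1 empty cell -> not full
  row 8: 2 empty cells -> not full
  row 9: 5 empty cells -> not full
Total rows cleared: 2

Answer: 2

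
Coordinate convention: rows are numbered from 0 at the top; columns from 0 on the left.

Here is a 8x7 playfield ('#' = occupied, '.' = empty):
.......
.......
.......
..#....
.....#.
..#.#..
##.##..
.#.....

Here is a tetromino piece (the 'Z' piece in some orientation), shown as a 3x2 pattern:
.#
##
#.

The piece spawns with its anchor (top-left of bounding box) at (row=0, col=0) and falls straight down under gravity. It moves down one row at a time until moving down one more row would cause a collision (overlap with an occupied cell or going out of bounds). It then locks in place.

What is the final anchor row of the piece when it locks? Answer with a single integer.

Spawn at (row=0, col=0). Try each row:
  row 0: fits
  row 1: fits
  row 2: fits
  row 3: fits
  row 4: blocked -> lock at row 3

Answer: 3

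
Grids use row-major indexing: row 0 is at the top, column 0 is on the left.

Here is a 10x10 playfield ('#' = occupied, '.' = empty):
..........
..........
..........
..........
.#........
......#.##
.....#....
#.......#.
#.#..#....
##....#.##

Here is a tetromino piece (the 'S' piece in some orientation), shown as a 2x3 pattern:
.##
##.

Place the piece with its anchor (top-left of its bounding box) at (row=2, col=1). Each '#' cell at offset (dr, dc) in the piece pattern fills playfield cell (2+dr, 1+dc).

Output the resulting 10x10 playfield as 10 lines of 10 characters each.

Answer: ..........
..........
..##......
.##.......
.#........
......#.##
.....#....
#.......#.
#.#..#....
##....#.##

Derivation:
Fill (2+0,1+1) = (2,2)
Fill (2+0,1+2) = (2,3)
Fill (2+1,1+0) = (3,1)
Fill (2+1,1+1) = (3,2)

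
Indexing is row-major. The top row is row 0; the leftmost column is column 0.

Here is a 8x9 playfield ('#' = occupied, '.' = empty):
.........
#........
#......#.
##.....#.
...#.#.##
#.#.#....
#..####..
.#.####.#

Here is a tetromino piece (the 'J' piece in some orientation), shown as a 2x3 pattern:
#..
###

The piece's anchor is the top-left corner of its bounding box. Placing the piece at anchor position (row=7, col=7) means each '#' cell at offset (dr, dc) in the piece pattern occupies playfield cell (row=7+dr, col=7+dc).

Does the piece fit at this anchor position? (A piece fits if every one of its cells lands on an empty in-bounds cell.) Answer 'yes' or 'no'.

Check each piece cell at anchor (7, 7):
  offset (0,0) -> (7,7): empty -> OK
  offset (1,0) -> (8,7): out of bounds -> FAIL
  offset (1,1) -> (8,8): out of bounds -> FAIL
  offset (1,2) -> (8,9): out of bounds -> FAIL
All cells valid: no

Answer: no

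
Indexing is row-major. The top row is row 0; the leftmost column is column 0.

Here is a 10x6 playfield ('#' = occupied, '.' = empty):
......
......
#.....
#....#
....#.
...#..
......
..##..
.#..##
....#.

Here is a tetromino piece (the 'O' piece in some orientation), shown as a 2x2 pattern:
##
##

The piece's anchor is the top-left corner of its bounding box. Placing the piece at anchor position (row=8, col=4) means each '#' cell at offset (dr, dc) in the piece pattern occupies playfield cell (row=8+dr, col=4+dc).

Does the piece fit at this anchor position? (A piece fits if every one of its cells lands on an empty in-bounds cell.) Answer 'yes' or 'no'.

Check each piece cell at anchor (8, 4):
  offset (0,0) -> (8,4): occupied ('#') -> FAIL
  offset (0,1) -> (8,5): occupied ('#') -> FAIL
  offset (1,0) -> (9,4): occupied ('#') -> FAIL
  offset (1,1) -> (9,5): empty -> OK
All cells valid: no

Answer: no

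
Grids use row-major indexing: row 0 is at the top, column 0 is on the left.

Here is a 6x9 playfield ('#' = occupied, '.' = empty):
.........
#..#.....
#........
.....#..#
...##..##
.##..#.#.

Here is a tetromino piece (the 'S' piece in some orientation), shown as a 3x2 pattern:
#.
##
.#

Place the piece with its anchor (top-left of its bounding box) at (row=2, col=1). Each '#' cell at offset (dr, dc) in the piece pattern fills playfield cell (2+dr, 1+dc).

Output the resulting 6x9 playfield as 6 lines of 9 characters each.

Answer: .........
#..#.....
##.......
.##..#..#
..###..##
.##..#.#.

Derivation:
Fill (2+0,1+0) = (2,1)
Fill (2+1,1+0) = (3,1)
Fill (2+1,1+1) = (3,2)
Fill (2+2,1+1) = (4,2)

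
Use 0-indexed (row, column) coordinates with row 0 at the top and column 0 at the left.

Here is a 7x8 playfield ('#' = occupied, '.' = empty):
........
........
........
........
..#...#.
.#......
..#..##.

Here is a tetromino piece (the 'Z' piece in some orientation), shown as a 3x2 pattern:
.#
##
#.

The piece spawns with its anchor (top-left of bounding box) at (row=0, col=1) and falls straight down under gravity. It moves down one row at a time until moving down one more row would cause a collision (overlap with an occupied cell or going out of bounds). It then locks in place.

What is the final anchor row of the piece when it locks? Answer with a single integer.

Spawn at (row=0, col=1). Try each row:
  row 0: fits
  row 1: fits
  row 2: fits
  row 3: blocked -> lock at row 2

Answer: 2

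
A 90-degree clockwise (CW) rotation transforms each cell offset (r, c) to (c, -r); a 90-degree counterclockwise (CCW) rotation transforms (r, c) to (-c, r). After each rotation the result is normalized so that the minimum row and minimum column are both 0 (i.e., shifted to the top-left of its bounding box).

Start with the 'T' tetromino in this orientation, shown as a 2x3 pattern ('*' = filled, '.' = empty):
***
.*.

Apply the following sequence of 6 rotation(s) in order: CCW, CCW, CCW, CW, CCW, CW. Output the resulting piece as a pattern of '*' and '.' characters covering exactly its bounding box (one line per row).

Start:
***
.*.
After rotation 1 (CCW):
*.
**
*.
After rotation 2 (CCW):
.*.
***
After rotation 3 (CCW):
.*
**
.*
After rotation 4 (CW):
.*.
***
After rotation 5 (CCW):
.*
**
.*
After rotation 6 (CW):
.*.
***

Answer: .*.
***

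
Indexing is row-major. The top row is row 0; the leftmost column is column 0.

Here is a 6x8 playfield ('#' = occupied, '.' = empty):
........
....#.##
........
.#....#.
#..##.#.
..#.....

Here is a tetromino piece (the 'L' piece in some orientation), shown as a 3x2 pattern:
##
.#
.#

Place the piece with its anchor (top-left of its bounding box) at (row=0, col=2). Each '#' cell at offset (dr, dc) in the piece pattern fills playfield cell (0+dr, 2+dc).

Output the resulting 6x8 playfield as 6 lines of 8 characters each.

Fill (0+0,2+0) = (0,2)
Fill (0+0,2+1) = (0,3)
Fill (0+1,2+1) = (1,3)
Fill (0+2,2+1) = (2,3)

Answer: ..##....
...##.##
...#....
.#....#.
#..##.#.
..#.....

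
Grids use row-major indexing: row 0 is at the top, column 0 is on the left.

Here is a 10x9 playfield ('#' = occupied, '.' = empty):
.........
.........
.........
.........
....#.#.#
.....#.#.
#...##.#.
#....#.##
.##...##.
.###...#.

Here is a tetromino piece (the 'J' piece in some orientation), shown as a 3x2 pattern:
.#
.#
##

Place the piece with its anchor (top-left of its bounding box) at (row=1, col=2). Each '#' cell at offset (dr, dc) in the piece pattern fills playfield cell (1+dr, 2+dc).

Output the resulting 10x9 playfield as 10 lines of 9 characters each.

Fill (1+0,2+1) = (1,3)
Fill (1+1,2+1) = (2,3)
Fill (1+2,2+0) = (3,2)
Fill (1+2,2+1) = (3,3)

Answer: .........
...#.....
...#.....
..##.....
....#.#.#
.....#.#.
#...##.#.
#....#.##
.##...##.
.###...#.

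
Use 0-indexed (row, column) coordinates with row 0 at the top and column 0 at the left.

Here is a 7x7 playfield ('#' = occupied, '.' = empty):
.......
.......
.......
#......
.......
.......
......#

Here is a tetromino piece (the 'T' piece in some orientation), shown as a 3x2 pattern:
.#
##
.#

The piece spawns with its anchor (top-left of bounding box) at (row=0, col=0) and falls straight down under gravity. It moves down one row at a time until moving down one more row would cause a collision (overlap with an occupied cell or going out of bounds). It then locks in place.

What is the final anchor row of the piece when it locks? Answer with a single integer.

Spawn at (row=0, col=0). Try each row:
  row 0: fits
  row 1: fits
  row 2: blocked -> lock at row 1

Answer: 1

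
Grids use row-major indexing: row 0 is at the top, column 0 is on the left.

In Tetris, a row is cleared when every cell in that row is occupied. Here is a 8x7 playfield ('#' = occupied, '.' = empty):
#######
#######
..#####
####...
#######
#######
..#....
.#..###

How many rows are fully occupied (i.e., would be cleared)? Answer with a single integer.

Check each row:
  row 0: 0 empty cells -> FULL (clear)
  row 1: 0 empty cells -> FULL (clear)
  row 2: 2 empty cells -> not full
  row 3: 3 empty cells -> not full
  row 4: 0 empty cells -> FULL (clear)
  row 5: 0 empty cells -> FULL (clear)
  row 6: 6 empty cells -> not full
  row 7: 3 empty cells -> not full
Total rows cleared: 4

Answer: 4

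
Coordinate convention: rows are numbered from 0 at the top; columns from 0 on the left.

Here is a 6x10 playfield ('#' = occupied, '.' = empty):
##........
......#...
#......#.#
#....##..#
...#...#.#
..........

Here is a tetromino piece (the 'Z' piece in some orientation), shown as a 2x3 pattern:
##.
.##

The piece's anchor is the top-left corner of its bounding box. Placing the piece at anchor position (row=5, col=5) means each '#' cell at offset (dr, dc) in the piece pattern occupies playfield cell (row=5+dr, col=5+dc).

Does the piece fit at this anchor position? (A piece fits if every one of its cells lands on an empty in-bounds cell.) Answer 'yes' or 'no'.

Answer: no

Derivation:
Check each piece cell at anchor (5, 5):
  offset (0,0) -> (5,5): empty -> OK
  offset (0,1) -> (5,6): empty -> OK
  offset (1,1) -> (6,6): out of bounds -> FAIL
  offset (1,2) -> (6,7): out of bounds -> FAIL
All cells valid: no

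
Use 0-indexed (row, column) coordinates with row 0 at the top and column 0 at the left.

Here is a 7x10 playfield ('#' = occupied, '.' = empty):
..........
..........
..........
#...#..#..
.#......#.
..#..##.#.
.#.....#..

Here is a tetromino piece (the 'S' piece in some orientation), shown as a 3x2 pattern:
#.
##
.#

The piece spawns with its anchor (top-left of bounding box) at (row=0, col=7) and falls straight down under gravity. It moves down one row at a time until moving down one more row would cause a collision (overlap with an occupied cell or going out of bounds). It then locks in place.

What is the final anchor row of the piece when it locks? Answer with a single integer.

Spawn at (row=0, col=7). Try each row:
  row 0: fits
  row 1: fits
  row 2: blocked -> lock at row 1

Answer: 1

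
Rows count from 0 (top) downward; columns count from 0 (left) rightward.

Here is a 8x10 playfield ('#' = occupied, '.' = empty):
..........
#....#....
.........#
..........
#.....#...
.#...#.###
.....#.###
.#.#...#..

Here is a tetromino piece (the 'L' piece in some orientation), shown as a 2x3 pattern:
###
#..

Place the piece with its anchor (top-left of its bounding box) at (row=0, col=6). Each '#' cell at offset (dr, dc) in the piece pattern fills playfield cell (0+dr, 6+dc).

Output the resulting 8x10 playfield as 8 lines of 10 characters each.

Answer: ......###.
#....##...
.........#
..........
#.....#...
.#...#.###
.....#.###
.#.#...#..

Derivation:
Fill (0+0,6+0) = (0,6)
Fill (0+0,6+1) = (0,7)
Fill (0+0,6+2) = (0,8)
Fill (0+1,6+0) = (1,6)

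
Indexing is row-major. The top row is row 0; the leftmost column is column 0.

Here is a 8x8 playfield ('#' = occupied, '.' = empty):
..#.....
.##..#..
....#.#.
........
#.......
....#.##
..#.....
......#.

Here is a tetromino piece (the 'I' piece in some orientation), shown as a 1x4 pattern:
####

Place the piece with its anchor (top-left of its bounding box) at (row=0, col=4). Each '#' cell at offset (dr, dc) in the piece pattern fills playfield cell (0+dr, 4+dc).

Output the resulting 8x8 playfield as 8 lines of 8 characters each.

Answer: ..#.####
.##..#..
....#.#.
........
#.......
....#.##
..#.....
......#.

Derivation:
Fill (0+0,4+0) = (0,4)
Fill (0+0,4+1) = (0,5)
Fill (0+0,4+2) = (0,6)
Fill (0+0,4+3) = (0,7)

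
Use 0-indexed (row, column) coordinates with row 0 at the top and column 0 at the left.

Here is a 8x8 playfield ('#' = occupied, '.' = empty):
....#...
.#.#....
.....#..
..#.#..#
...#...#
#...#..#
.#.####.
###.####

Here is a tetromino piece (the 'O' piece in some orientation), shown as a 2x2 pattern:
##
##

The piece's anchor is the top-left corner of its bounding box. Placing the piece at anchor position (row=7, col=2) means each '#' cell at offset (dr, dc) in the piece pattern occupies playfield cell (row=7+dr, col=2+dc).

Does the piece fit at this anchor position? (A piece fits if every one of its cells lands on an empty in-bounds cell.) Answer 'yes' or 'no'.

Answer: no

Derivation:
Check each piece cell at anchor (7, 2):
  offset (0,0) -> (7,2): occupied ('#') -> FAIL
  offset (0,1) -> (7,3): empty -> OK
  offset (1,0) -> (8,2): out of bounds -> FAIL
  offset (1,1) -> (8,3): out of bounds -> FAIL
All cells valid: no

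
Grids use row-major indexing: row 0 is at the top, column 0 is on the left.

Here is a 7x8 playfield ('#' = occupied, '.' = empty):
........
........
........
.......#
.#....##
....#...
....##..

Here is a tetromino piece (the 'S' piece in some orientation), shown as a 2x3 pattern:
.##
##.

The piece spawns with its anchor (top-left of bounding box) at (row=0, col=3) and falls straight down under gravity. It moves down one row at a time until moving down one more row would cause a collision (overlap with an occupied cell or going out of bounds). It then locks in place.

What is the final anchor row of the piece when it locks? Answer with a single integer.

Spawn at (row=0, col=3). Try each row:
  row 0: fits
  row 1: fits
  row 2: fits
  row 3: fits
  row 4: blocked -> lock at row 3

Answer: 3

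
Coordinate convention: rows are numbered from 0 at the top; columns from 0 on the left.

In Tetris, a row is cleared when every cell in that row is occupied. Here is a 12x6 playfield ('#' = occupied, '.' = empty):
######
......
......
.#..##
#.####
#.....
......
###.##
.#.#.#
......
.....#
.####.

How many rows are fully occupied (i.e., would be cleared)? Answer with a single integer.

Check each row:
  row 0: 0 empty cells -> FULL (clear)
  row 1: 6 empty cells -> not full
  row 2: 6 empty cells -> not full
  row 3: 3 empty cells -> not full
  row 4: 1 empty cell -> not full
  row 5: 5 empty cells -> not full
  row 6: 6 empty cells -> not full
  row 7: 1 empty cell -> not full
  row 8: 3 empty cells -> not full
  row 9: 6 empty cells -> not full
  row 10: 5 empty cells -> not full
  row 11: 2 empty cells -> not full
Total rows cleared: 1

Answer: 1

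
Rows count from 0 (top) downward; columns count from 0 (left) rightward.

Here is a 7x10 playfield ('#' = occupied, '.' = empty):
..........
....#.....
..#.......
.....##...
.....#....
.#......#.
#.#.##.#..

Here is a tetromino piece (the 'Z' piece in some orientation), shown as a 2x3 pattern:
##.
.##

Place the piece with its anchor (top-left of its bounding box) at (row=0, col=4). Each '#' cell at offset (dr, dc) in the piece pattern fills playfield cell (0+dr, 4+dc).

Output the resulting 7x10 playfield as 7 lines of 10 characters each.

Fill (0+0,4+0) = (0,4)
Fill (0+0,4+1) = (0,5)
Fill (0+1,4+1) = (1,5)
Fill (0+1,4+2) = (1,6)

Answer: ....##....
....###...
..#.......
.....##...
.....#....
.#......#.
#.#.##.#..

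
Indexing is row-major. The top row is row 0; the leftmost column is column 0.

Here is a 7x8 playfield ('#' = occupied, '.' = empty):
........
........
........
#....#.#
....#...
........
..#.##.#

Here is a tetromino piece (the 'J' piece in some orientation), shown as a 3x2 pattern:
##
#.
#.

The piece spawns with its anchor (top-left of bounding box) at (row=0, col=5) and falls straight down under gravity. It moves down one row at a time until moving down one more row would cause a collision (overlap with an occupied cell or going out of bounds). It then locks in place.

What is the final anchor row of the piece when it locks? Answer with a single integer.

Answer: 0

Derivation:
Spawn at (row=0, col=5). Try each row:
  row 0: fits
  row 1: blocked -> lock at row 0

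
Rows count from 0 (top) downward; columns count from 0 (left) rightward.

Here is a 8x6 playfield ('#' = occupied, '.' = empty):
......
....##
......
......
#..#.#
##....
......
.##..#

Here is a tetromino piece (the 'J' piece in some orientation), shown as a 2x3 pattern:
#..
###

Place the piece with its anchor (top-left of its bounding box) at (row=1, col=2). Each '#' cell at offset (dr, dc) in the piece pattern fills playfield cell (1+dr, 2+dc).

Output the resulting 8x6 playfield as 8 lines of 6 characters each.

Answer: ......
..#.##
..###.
......
#..#.#
##....
......
.##..#

Derivation:
Fill (1+0,2+0) = (1,2)
Fill (1+1,2+0) = (2,2)
Fill (1+1,2+1) = (2,3)
Fill (1+1,2+2) = (2,4)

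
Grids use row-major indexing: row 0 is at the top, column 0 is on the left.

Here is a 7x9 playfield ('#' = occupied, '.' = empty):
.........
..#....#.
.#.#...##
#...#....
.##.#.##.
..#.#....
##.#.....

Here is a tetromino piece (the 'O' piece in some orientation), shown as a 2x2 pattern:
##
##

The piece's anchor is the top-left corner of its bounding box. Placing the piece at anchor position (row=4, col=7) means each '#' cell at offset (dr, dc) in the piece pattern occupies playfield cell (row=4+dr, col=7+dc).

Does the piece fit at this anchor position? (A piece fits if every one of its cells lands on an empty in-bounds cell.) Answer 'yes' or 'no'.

Answer: no

Derivation:
Check each piece cell at anchor (4, 7):
  offset (0,0) -> (4,7): occupied ('#') -> FAIL
  offset (0,1) -> (4,8): empty -> OK
  offset (1,0) -> (5,7): empty -> OK
  offset (1,1) -> (5,8): empty -> OK
All cells valid: no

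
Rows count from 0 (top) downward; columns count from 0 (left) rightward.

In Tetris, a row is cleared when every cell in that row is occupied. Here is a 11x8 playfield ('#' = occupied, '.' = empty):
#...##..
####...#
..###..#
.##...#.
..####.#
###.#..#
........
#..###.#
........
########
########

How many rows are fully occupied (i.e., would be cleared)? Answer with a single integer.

Check each row:
  row 0: 5 empty cells -> not full
  row 1: 3 empty cells -> not full
  row 2: 4 empty cells -> not full
  row 3: 5 empty cells -> not full
  row 4: 3 empty cells -> not full
  row 5: 3 empty cells -> not full
  row 6: 8 empty cells -> not full
  row 7: 3 empty cells -> not full
  row 8: 8 empty cells -> not full
  row 9: 0 empty cells -> FULL (clear)
  row 10: 0 empty cells -> FULL (clear)
Total rows cleared: 2

Answer: 2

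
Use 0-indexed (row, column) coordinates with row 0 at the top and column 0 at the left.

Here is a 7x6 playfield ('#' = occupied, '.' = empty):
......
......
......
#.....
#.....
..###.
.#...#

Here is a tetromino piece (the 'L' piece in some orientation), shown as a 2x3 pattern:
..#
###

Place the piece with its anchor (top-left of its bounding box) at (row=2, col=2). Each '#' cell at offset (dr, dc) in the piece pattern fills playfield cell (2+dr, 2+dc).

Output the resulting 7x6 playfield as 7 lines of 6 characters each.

Fill (2+0,2+2) = (2,4)
Fill (2+1,2+0) = (3,2)
Fill (2+1,2+1) = (3,3)
Fill (2+1,2+2) = (3,4)

Answer: ......
......
....#.
#.###.
#.....
..###.
.#...#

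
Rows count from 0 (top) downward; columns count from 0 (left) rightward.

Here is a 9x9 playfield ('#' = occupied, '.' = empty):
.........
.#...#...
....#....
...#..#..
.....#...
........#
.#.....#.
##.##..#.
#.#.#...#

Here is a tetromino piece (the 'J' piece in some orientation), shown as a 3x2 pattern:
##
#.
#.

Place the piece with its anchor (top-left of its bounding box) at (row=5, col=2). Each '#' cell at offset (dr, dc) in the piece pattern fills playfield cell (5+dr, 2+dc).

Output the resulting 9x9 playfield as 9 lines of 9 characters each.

Fill (5+0,2+0) = (5,2)
Fill (5+0,2+1) = (5,3)
Fill (5+1,2+0) = (6,2)
Fill (5+2,2+0) = (7,2)

Answer: .........
.#...#...
....#....
...#..#..
.....#...
..##....#
.##....#.
#####..#.
#.#.#...#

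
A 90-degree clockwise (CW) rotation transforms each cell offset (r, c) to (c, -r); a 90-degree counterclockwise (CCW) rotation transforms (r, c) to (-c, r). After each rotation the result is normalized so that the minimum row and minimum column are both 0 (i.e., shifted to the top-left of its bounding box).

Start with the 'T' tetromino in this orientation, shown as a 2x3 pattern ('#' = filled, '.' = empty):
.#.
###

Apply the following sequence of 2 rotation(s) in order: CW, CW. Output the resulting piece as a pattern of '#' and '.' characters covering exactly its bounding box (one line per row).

Start:
.#.
###
After rotation 1 (CW):
#.
##
#.
After rotation 2 (CW):
###
.#.

Answer: ###
.#.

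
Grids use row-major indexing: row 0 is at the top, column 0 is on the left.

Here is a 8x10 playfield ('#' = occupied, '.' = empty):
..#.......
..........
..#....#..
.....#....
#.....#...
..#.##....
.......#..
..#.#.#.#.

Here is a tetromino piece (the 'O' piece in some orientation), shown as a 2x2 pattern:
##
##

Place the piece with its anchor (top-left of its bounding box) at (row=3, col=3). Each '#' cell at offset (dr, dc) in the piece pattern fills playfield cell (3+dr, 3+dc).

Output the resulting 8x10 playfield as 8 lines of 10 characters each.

Answer: ..#.......
..........
..#....#..
...###....
#..##.#...
..#.##....
.......#..
..#.#.#.#.

Derivation:
Fill (3+0,3+0) = (3,3)
Fill (3+0,3+1) = (3,4)
Fill (3+1,3+0) = (4,3)
Fill (3+1,3+1) = (4,4)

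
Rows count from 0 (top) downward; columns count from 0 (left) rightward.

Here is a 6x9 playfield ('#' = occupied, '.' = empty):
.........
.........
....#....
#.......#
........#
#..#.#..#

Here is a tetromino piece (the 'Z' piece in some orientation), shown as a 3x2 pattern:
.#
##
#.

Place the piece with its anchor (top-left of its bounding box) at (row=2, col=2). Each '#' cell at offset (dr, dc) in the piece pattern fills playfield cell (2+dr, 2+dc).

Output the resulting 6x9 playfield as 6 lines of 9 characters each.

Answer: .........
.........
...##....
#.##....#
..#.....#
#..#.#..#

Derivation:
Fill (2+0,2+1) = (2,3)
Fill (2+1,2+0) = (3,2)
Fill (2+1,2+1) = (3,3)
Fill (2+2,2+0) = (4,2)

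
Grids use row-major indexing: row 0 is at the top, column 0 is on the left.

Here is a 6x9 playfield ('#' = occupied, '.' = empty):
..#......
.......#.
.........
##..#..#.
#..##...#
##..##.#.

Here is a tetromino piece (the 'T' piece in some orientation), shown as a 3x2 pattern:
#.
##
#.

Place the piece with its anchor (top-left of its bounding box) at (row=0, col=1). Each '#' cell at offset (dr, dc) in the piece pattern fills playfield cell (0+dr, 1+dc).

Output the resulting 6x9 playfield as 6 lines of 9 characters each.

Fill (0+0,1+0) = (0,1)
Fill (0+1,1+0) = (1,1)
Fill (0+1,1+1) = (1,2)
Fill (0+2,1+0) = (2,1)

Answer: .##......
.##....#.
.#.......
##..#..#.
#..##...#
##..##.#.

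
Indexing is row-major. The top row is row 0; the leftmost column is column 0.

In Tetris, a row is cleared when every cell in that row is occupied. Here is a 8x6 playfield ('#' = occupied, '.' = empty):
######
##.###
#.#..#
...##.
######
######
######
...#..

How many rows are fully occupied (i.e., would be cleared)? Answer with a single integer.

Check each row:
  row 0: 0 empty cells -> FULL (clear)
  row 1: 1 empty cell -> not full
  row 2: 3 empty cells -> not full
  row 3: 4 empty cells -> not full
  row 4: 0 empty cells -> FULL (clear)
  row 5: 0 empty cells -> FULL (clear)
  row 6: 0 empty cells -> FULL (clear)
  row 7: 5 empty cells -> not full
Total rows cleared: 4

Answer: 4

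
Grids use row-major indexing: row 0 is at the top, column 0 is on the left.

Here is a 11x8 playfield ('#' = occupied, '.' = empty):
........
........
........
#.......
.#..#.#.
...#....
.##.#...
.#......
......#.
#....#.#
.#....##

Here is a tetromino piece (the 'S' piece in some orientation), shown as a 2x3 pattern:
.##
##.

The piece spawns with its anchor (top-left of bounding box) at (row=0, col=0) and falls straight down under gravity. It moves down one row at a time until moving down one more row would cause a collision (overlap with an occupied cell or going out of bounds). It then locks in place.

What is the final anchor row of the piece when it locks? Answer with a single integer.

Answer: 1

Derivation:
Spawn at (row=0, col=0). Try each row:
  row 0: fits
  row 1: fits
  row 2: blocked -> lock at row 1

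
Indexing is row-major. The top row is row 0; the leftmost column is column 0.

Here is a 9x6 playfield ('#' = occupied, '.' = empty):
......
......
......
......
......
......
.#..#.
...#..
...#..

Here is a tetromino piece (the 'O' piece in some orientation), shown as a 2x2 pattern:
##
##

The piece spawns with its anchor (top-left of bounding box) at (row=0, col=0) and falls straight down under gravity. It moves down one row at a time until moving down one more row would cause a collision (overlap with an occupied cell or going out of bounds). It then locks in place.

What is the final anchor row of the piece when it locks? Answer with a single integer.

Spawn at (row=0, col=0). Try each row:
  row 0: fits
  row 1: fits
  row 2: fits
  row 3: fits
  row 4: fits
  row 5: blocked -> lock at row 4

Answer: 4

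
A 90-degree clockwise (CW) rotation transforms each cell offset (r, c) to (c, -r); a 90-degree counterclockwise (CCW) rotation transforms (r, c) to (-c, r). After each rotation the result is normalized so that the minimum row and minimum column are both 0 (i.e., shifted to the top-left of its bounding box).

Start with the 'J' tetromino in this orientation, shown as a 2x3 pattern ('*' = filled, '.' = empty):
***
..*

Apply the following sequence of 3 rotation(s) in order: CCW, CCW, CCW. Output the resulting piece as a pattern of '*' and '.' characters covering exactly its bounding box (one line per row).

Start:
***
..*
After rotation 1 (CCW):
**
*.
*.
After rotation 2 (CCW):
*..
***
After rotation 3 (CCW):
.*
.*
**

Answer: .*
.*
**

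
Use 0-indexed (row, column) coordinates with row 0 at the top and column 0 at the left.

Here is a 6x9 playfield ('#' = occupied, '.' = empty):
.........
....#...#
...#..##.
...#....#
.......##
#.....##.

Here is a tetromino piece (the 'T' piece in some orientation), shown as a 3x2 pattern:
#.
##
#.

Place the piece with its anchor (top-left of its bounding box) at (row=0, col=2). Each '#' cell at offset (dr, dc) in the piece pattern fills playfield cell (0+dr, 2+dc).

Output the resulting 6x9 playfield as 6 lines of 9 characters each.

Fill (0+0,2+0) = (0,2)
Fill (0+1,2+0) = (1,2)
Fill (0+1,2+1) = (1,3)
Fill (0+2,2+0) = (2,2)

Answer: ..#......
..###...#
..##..##.
...#....#
.......##
#.....##.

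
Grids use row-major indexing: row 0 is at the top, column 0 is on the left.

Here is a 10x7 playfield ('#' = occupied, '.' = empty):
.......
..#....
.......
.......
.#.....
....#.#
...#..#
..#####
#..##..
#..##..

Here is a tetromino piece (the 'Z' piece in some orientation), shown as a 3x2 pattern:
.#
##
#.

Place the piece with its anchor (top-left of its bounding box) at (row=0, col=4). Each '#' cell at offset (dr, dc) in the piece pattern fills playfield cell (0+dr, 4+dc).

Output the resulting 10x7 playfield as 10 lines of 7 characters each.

Answer: .....#.
..#.##.
....#..
.......
.#.....
....#.#
...#..#
..#####
#..##..
#..##..

Derivation:
Fill (0+0,4+1) = (0,5)
Fill (0+1,4+0) = (1,4)
Fill (0+1,4+1) = (1,5)
Fill (0+2,4+0) = (2,4)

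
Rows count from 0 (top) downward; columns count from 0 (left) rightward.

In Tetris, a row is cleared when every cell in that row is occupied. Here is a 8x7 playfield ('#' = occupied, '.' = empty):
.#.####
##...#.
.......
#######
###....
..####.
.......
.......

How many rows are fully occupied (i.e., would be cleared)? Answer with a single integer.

Answer: 1

Derivation:
Check each row:
  row 0: 2 empty cells -> not full
  row 1: 4 empty cells -> not full
  row 2: 7 empty cells -> not full
  row 3: 0 empty cells -> FULL (clear)
  row 4: 4 empty cells -> not full
  row 5: 3 empty cells -> not full
  row 6: 7 empty cells -> not full
  row 7: 7 empty cells -> not full
Total rows cleared: 1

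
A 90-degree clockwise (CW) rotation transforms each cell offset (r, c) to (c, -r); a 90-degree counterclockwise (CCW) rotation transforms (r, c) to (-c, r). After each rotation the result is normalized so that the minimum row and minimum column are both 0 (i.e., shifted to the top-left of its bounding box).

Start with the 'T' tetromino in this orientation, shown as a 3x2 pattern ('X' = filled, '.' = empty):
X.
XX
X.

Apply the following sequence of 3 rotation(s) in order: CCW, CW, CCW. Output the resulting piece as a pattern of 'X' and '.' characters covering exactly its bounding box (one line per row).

Answer: .X.
XXX

Derivation:
Start:
X.
XX
X.
After rotation 1 (CCW):
.X.
XXX
After rotation 2 (CW):
X.
XX
X.
After rotation 3 (CCW):
.X.
XXX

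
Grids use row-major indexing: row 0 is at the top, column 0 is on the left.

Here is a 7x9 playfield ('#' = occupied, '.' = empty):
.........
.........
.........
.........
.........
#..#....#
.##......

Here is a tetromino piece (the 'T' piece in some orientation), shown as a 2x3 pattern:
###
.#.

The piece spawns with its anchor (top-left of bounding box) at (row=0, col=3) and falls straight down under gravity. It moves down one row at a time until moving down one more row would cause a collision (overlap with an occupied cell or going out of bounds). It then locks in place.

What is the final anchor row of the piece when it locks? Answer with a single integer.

Spawn at (row=0, col=3). Try each row:
  row 0: fits
  row 1: fits
  row 2: fits
  row 3: fits
  row 4: fits
  row 5: blocked -> lock at row 4

Answer: 4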